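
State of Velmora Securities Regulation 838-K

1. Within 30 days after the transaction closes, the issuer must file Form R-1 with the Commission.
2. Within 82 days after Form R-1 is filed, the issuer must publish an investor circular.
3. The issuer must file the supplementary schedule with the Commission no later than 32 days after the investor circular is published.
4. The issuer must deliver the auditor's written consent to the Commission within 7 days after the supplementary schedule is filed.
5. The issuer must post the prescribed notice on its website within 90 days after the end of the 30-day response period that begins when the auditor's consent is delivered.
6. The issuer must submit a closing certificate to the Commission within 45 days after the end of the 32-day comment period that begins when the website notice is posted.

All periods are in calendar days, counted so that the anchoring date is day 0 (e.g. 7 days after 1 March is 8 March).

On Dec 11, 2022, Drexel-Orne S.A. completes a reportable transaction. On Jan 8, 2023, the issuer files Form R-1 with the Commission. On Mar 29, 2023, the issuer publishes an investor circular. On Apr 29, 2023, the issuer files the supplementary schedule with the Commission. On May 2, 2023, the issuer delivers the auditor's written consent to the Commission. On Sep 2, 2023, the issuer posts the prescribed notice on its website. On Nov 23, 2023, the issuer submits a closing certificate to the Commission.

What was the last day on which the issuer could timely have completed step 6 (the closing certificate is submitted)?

The website notice is posted on Sep 2, 2023; the 32-day comment period therefore ends Oct 4, 2023, and step 6 runs from that date. 45 days after Oct 4, 2023 is Nov 18, 2023.

Nov 18, 2023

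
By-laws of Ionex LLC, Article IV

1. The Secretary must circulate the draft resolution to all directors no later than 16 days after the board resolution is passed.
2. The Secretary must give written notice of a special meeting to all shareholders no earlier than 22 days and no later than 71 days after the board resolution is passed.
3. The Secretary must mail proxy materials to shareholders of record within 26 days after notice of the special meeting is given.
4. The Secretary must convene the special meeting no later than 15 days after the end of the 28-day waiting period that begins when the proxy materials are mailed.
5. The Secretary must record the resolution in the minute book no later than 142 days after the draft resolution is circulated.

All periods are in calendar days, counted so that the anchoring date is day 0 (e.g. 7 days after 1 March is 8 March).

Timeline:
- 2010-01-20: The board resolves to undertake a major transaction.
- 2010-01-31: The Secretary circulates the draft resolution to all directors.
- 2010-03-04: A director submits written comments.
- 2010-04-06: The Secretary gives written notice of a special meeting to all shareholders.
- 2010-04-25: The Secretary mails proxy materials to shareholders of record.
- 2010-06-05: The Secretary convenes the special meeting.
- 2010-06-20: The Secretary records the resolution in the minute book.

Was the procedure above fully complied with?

Step 1 — counting 16 days from 2010-01-20 (when the board resolution is passed) gives a deadline of 2010-02-05; 2010-01-31 is within that limit.
Step 2 — 22 and 71 days from 2010-01-20 (when the board resolution is passed) are 2010-02-11 and 2010-04-01 respectively; done 2010-04-06 — 5 days after the window closed.

No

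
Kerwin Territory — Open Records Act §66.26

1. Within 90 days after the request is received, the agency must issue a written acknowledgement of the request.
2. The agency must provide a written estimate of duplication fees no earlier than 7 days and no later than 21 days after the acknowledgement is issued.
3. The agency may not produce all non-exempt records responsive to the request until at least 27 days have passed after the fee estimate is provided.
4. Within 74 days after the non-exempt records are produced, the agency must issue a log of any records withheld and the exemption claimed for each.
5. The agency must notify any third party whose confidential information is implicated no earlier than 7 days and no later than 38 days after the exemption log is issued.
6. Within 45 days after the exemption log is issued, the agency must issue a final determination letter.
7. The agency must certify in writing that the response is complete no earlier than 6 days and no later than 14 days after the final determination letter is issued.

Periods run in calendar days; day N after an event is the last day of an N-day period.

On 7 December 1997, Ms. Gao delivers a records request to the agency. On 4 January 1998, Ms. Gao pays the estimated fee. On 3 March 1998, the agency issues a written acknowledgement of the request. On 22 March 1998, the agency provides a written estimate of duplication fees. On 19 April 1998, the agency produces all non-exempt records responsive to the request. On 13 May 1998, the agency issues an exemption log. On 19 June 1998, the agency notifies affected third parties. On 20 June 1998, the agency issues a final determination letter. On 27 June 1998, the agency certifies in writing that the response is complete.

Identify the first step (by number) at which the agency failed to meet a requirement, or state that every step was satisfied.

None — every step was satisfied

Step 1: 90 days after 7 December 1997 (when the request is received) is 7 March 1998; completed 3 March 1998, before the deadline.
Step 2: the window is 7–21 days after 3 March 1998 (when the acknowledgement is issued), so 10 March 1998 through 24 March 1998; 22 March 1998 falls inside that range.
Step 3: the earliest permitted date is 27 days after 22 March 1998 (when the fee estimate is provided), i.e. 18 April 1998; done 19 April 1998, after the minimum wait.
Step 4: 74 days after 19 April 1998 (when the non-exempt records are produced) is 2 July 1998; 13 May 1998 is within that limit.
Step 5: the window is 7–38 days after 13 May 1998 (when the exemption log is issued), so 20 May 1998 through 20 June 1998; done 19 June 1998 — within the window.
Step 6: 45 days after 13 May 1998 (when the exemption log is issued) is 27 June 1998; done 20 June 1998 — timely.
Step 7: the window is 6–14 days after 20 June 1998 (when the final determination letter is issued), so 26 June 1998 through 4 July 1998; done 27 June 1998, which is between those dates.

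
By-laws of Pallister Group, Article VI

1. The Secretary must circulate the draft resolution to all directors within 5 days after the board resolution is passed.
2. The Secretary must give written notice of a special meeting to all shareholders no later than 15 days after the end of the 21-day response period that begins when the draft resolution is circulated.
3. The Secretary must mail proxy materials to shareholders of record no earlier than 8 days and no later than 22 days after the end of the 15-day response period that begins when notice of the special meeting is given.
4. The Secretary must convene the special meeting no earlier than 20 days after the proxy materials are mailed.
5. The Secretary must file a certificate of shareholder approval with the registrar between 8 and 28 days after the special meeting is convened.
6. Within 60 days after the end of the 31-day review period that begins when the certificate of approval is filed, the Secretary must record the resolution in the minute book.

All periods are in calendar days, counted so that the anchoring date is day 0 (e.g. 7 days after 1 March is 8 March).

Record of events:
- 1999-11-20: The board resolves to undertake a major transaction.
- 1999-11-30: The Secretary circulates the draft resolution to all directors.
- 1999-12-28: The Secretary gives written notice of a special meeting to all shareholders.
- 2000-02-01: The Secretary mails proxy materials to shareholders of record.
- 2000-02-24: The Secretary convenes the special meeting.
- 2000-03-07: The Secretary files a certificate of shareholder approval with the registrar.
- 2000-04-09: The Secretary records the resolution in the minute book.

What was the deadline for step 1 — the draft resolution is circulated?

1999-11-25

Step 1 runs from 1999-11-20, when the board resolution is passed. 5 days after 1999-11-20 is 1999-11-25.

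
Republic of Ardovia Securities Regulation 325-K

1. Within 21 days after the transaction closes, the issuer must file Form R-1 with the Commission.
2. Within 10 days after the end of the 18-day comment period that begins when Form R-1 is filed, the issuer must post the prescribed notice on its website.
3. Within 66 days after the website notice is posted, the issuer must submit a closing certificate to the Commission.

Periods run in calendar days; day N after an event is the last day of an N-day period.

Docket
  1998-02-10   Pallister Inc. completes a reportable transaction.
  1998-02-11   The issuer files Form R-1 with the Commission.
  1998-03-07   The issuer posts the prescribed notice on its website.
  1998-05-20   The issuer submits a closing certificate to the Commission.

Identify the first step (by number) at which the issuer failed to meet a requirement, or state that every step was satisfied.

Step 3

Step 1 — counting 21 days from 1998-02-10 (when the transaction closes) gives a deadline of 1998-03-03; done 1998-02-11 — timely.
Step 2 — counting 10 days from 1998-03-01 (end of the 18-day comment period, which began when Form R-1 is filed on 1998-02-11) gives a deadline of 1998-03-11; 1998-03-07 is within that limit.
Step 3 — counting 66 days from 1998-03-07 (when the website notice is posted) gives a deadline of 1998-05-12; not done until 1998-05-20, 8 days after the deadline.
No need to go further; step 3 was not satisfied.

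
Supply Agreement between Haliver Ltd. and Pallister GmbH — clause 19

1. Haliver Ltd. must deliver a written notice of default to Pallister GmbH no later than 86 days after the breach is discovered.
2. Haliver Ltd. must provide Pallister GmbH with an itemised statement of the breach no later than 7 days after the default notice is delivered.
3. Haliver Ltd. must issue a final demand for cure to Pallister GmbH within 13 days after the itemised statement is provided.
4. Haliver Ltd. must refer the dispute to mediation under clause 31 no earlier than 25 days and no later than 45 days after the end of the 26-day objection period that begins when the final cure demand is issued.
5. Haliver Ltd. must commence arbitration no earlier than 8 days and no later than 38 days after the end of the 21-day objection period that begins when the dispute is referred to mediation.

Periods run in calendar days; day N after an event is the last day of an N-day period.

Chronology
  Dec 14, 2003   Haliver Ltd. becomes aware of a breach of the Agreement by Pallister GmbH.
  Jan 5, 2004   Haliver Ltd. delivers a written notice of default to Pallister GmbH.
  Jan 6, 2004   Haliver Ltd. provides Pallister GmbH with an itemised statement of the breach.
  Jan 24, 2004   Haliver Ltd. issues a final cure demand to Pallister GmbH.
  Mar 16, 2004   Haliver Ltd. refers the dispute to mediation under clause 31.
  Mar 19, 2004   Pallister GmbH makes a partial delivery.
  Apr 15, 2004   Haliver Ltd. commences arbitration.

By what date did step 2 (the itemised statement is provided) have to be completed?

Jan 12, 2004

Step 2 runs from Jan 5, 2004, when the default notice is delivered. 7 days after Jan 5, 2004 is Jan 12, 2004.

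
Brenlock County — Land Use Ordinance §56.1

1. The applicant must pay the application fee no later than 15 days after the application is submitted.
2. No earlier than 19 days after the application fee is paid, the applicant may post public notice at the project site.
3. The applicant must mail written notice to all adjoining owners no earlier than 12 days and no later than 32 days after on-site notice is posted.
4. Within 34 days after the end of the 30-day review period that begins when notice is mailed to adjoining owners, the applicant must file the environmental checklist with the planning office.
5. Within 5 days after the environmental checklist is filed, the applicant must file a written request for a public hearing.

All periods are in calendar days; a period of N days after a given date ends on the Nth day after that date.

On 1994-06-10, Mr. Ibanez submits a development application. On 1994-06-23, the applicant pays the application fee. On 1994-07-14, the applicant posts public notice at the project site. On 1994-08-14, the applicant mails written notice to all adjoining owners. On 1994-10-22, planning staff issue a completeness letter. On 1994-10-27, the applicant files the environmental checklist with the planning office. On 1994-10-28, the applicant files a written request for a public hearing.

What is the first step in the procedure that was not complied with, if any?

Step 1: 15 days after 1994-06-10 (when the application is submitted) is 1994-06-25; done 1994-06-23 — timely.
Step 2: the earliest permitted date is 19 days after 1994-06-23 (when the application fee is paid), i.e. 1994-07-12; done 1994-07-14, after the minimum wait.
Step 3: the window is 12–32 days after 1994-07-14 (when on-site notice is posted), so 1994-07-26 through 1994-08-15; done 1994-08-14, which is between those dates.
Step 4: 34 days after 1994-09-13 (end of the 30-day review period, which began when notice is mailed to adjoining owners on 1994-08-14) is 1994-10-17; done 1994-10-27 — 10 days late.

Step 4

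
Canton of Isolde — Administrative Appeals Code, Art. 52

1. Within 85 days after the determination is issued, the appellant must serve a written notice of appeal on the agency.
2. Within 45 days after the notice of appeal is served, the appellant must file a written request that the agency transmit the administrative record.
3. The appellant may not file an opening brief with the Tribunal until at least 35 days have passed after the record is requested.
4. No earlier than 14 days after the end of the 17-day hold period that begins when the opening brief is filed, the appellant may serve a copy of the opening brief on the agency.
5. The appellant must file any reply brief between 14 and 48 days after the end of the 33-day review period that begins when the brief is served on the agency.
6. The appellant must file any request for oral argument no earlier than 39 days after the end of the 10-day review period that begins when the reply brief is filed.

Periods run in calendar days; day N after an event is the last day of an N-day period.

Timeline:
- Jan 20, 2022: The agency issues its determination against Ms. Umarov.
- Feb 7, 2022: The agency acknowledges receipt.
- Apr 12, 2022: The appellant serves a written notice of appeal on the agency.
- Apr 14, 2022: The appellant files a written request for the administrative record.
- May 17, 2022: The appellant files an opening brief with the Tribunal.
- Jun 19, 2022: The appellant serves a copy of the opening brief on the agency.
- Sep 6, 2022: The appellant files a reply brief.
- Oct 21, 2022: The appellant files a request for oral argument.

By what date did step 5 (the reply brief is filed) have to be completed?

The brief is served on the agency on Jun 19, 2022; the 33-day review period therefore ends Jul 22, 2022, and step 5 runs from that date. The window is 14–48 days after Jul 22, 2022; it closes on Sep 8, 2022.

Sep 8, 2022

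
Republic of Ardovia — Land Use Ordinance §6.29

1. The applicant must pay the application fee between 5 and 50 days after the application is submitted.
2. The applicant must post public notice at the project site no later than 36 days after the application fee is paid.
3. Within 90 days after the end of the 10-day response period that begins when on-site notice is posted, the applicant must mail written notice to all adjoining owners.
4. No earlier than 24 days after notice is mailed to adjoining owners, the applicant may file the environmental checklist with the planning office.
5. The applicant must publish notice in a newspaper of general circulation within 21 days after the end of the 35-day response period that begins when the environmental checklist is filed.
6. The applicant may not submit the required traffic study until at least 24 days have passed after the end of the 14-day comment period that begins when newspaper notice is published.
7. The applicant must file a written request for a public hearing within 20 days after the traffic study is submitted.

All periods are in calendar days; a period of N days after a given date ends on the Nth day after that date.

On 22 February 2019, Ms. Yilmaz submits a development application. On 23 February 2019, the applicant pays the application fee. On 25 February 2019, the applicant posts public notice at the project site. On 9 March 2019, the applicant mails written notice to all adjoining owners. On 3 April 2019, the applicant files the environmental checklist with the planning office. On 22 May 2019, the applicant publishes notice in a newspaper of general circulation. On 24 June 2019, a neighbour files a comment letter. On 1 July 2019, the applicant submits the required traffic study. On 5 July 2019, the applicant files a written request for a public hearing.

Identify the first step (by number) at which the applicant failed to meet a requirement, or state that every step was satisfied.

Step 1

Step 1: the window is 5–50 days after 22 February 2019 (when the application is submitted), so 27 February 2019 through 13 April 2019; 23 February 2019 is 4 days too early.
No need to go further; step 1 was not satisfied.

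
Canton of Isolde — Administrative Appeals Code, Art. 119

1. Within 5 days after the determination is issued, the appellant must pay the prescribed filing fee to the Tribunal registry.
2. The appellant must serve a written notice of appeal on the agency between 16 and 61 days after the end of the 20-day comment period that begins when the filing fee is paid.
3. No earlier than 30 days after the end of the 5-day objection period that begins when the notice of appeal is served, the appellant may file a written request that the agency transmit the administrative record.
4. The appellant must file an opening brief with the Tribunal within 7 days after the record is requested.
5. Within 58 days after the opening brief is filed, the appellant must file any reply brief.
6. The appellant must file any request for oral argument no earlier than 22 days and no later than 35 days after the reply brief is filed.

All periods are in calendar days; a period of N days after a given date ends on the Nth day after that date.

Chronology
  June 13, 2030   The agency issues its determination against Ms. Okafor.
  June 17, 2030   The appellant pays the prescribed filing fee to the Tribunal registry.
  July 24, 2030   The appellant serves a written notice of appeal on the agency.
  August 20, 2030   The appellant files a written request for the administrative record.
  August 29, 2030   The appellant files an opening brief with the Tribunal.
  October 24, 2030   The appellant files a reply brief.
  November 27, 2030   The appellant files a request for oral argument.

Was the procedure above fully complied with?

(1) due by June 13, 2030 + 5 days = June 18, 2030; done June 17, 2030 — timely.
(2) the permitted window runs from July 7, 2030 + 16 = July 23, 2030 to July 7, 2030 + 61 = September 6, 2030; July 24, 2030 falls inside that range.
(3) permitted from July 29, 2030 + 30 days = August 28, 2030 onward; August 20, 2030 is 8 days before the earliest permitted date.

No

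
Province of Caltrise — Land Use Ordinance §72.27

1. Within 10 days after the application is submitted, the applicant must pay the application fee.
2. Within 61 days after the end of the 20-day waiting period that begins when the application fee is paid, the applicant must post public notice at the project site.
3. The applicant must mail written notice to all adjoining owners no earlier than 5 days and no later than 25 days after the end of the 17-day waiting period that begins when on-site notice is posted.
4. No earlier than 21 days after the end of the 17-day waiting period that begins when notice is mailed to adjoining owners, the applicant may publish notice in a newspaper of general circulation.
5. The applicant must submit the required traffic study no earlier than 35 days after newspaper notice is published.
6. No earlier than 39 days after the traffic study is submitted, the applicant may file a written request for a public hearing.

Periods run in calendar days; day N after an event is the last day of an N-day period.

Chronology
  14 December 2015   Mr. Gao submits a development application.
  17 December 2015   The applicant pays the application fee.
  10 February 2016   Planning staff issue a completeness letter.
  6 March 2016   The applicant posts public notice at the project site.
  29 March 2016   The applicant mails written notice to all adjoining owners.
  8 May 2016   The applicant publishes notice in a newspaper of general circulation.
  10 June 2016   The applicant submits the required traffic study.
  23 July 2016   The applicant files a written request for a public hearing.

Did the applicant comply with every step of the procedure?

No

Step 1: 10 days after 14 December 2015 (when the application is submitted) is 24 December 2015; 17 December 2015 is within that limit.
Step 2: 61 days after 6 January 2016 (end of the 20-day waiting period, which began when the application fee is paid on 17 December 2015) is 7 March 2016; completed 6 March 2016, before the deadline.
Step 3: the window is 5–25 days after 23 March 2016 (end of the 17-day waiting period, which began when on-site notice is posted on 6 March 2016), so 28 March 2016 through 17 April 2016; 29 March 2016 falls inside that range.
Step 4: the earliest permitted date is 21 days after 15 April 2016 (end of the 17-day waiting period, which began when notice is mailed to adjoining owners on 29 March 2016), i.e. 6 May 2016; 8 May 2016 is on or after that date.
Step 5: the earliest permitted date is 35 days after 8 May 2016 (when newspaper notice is published), i.e. 12 June 2016; 10 June 2016 is 2 days before the earliest permitted date.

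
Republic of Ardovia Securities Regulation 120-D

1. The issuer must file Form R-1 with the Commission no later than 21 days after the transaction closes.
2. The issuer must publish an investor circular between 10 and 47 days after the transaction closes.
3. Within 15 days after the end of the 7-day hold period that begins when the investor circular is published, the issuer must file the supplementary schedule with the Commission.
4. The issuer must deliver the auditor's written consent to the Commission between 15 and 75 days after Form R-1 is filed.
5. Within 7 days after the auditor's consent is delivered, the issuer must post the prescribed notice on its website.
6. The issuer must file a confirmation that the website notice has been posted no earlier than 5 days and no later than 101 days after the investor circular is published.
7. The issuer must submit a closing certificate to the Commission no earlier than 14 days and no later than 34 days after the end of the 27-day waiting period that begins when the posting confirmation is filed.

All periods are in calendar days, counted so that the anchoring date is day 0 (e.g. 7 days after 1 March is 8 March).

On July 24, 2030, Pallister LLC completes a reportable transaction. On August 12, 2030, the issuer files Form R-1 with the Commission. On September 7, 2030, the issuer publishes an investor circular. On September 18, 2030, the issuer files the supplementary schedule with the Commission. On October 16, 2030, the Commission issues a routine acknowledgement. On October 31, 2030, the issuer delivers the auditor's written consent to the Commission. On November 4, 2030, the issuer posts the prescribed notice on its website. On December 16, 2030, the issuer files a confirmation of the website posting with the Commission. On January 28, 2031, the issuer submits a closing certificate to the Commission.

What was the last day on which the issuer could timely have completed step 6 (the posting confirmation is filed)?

Step 6 runs from September 7, 2030, when the investor circular is published. The window is 5–101 days after September 7, 2030; it closes on December 17, 2030.

December 17, 2030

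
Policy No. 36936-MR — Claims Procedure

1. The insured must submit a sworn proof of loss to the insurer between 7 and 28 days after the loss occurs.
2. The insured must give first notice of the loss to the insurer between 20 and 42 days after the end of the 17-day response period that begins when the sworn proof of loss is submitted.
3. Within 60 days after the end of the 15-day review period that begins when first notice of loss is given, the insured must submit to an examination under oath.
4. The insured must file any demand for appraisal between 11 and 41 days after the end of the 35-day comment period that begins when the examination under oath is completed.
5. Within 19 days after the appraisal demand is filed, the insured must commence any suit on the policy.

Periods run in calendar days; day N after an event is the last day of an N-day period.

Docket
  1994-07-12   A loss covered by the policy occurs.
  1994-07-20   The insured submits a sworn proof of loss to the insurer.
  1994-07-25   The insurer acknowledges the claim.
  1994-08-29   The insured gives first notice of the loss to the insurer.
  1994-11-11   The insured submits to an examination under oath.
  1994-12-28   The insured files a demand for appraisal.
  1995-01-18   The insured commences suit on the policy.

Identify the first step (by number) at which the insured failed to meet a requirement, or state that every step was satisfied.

Step 1 — 7 and 28 days from 1994-07-12 (when the loss occurs) are 1994-07-19 and 1994-08-09 respectively; 1994-07-20 falls inside that range.
Step 2 — 20 and 42 days from 1994-08-06 (end of the 17-day response period, which began when the sworn proof of loss is submitted on 1994-07-20) are 1994-08-26 and 1994-09-17 respectively; done 1994-08-29 — within the window.
Step 3 — counting 60 days from 1994-09-13 (end of the 15-day review period, which began when first notice of loss is given on 1994-08-29) gives a deadline of 1994-11-12; done 1994-11-11 — timely.
Step 4 — 11 and 41 days from 1994-12-16 (end of the 35-day comment period, which began when the examination under oath is completed on 1994-11-11) are 1994-12-27 and 1995-01-26 respectively; done 1994-12-28, which is between those dates.
Step 5 — counting 19 days from 1994-12-28 (when the appraisal demand is filed) gives a deadline of 1995-01-16; 1995-01-18 misses that deadline by 2 days.
No need to go further; step 5 was not satisfied.

Step 5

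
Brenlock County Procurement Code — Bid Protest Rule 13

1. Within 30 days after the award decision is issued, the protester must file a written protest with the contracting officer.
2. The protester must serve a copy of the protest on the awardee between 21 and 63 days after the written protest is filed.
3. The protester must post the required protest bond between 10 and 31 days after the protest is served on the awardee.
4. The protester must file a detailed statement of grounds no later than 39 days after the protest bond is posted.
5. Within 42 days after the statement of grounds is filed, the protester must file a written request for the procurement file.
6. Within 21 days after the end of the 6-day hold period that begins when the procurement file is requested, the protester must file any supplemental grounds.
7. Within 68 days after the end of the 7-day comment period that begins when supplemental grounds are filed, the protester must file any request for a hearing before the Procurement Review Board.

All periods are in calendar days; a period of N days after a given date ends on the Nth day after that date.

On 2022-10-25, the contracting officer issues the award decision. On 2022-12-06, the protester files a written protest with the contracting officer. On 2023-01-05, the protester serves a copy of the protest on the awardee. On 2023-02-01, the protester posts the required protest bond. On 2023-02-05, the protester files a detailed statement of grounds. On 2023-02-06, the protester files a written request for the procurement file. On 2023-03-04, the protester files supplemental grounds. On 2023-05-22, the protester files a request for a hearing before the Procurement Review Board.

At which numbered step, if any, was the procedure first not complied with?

Step 1 — counting 30 days from 2022-10-25 (when the award decision is issued) gives a deadline of 2022-11-24; done 2022-12-06 — 12 days late.

Step 1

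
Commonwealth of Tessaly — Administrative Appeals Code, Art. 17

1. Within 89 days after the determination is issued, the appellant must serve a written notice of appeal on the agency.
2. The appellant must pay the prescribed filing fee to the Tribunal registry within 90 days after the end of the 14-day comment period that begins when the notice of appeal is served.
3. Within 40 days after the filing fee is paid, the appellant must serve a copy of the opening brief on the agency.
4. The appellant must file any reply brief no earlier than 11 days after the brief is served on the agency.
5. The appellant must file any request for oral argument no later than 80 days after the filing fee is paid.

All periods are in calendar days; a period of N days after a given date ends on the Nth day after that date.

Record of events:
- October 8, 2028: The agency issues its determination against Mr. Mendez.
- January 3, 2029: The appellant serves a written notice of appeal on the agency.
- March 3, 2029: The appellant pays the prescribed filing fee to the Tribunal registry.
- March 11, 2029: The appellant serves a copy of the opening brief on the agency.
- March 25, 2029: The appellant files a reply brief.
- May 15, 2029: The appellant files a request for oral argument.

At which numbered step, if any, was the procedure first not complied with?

None — every step was satisfied

Step 1 — counting 89 days from October 8, 2028 (when the determination is issued) gives a deadline of January 5, 2029; done January 3, 2029 — timely.
Step 2 — counting 90 days from January 17, 2029 (end of the 14-day comment period, which began when the notice of appeal is served on January 3, 2029) gives a deadline of April 17, 2029; completed March 3, 2029, before the deadline.
Step 3 — counting 40 days from March 3, 2029 (when the filing fee is paid) gives a deadline of April 12, 2029; done March 11, 2029 — timely.
Step 4 — must wait 11 days from March 11, 2029 (when the brief is served on the agency), so not before March 22, 2029; done March 25, 2029, after the minimum wait.
Step 5 — counting 80 days from March 3, 2029 (when the filing fee is paid) gives a deadline of May 22, 2029; May 15, 2029 is within that limit.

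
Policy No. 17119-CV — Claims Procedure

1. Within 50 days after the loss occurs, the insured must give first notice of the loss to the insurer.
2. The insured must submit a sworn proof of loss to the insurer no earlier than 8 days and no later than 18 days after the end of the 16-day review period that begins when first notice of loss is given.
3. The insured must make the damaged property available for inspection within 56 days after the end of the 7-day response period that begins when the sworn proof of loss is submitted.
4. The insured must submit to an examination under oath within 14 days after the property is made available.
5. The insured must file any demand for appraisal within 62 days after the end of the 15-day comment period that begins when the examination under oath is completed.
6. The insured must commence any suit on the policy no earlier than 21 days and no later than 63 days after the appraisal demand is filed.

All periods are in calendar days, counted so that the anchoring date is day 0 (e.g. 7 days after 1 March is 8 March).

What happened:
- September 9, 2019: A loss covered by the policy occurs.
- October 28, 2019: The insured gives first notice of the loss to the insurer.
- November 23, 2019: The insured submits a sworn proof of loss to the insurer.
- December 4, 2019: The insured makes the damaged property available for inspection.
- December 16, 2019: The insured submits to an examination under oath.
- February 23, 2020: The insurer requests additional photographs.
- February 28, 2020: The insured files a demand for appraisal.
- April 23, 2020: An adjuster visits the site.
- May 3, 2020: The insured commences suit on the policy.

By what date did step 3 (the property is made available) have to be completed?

January 25, 2020

The sworn proof of loss is submitted on November 23, 2019; the 7-day response period therefore ends November 30, 2019, and step 3 runs from that date. 56 days after November 30, 2019 is January 25, 2020.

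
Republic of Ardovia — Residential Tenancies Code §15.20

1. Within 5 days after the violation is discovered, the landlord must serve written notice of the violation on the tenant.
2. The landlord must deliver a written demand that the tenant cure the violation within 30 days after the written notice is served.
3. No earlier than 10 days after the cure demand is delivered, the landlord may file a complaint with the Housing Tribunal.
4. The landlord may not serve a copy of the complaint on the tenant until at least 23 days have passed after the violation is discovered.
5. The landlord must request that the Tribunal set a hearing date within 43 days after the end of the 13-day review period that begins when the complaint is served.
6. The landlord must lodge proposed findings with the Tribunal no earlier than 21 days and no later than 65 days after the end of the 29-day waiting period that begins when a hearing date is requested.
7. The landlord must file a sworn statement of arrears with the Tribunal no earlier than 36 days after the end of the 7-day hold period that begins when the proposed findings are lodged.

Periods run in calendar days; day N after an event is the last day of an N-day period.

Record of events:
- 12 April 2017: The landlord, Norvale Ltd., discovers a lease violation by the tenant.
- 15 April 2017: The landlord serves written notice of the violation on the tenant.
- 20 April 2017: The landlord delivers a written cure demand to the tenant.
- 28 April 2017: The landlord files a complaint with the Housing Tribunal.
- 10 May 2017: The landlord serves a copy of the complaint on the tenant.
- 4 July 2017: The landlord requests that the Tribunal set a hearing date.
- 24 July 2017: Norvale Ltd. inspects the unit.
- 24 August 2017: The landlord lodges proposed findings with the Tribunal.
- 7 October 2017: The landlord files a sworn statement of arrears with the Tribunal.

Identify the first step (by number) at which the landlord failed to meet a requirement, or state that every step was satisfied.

(1) due by 12 April 2017 + 5 days = 17 April 2017; done 15 April 2017 — timely.
(2) due by 15 April 2017 + 30 days = 15 May 2017; 20 April 2017 is within that limit.
(3) permitted from 20 April 2017 + 10 days = 30 April 2017 onward; done 28 April 2017 — 2 days too early.
The analysis stops there.

Step 3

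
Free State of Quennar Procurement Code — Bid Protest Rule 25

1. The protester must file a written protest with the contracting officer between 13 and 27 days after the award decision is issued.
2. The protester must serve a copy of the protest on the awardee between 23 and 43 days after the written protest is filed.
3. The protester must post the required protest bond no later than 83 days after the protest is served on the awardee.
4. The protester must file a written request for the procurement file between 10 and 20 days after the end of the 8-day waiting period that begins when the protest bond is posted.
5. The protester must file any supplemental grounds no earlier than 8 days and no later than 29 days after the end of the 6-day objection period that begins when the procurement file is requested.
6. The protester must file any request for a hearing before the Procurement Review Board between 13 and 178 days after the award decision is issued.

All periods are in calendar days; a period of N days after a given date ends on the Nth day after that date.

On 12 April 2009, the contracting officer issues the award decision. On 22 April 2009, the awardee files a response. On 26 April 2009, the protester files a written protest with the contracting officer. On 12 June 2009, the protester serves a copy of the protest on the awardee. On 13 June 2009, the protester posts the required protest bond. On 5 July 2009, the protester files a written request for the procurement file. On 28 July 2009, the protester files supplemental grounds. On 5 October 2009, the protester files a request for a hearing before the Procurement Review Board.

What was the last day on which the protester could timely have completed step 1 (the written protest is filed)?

Step 1 runs from 12 April 2009, when the award decision is issued. The window is 13–27 days after 12 April 2009; it closes on 9 May 2009.

9 May 2009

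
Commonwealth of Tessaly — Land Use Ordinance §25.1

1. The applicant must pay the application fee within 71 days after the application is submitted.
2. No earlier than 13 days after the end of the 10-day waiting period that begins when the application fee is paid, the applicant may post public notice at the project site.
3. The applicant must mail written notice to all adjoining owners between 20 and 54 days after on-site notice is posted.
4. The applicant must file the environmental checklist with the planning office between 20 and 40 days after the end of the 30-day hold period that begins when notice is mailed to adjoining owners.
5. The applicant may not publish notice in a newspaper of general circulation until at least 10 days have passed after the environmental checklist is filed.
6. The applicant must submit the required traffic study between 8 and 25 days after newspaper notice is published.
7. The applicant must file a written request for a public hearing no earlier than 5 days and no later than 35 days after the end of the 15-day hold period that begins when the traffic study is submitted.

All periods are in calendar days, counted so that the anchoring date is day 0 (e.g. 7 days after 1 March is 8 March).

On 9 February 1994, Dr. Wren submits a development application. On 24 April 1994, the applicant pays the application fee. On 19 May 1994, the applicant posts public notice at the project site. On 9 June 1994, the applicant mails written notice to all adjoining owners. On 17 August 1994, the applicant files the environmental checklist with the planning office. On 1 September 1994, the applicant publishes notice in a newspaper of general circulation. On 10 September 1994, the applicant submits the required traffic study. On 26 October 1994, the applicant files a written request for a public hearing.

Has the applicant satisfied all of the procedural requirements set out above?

No

Step 1: 71 days after 9 February 1994 (when the application is submitted) is 21 April 1994; not done until 24 April 1994, 3 days after the deadline.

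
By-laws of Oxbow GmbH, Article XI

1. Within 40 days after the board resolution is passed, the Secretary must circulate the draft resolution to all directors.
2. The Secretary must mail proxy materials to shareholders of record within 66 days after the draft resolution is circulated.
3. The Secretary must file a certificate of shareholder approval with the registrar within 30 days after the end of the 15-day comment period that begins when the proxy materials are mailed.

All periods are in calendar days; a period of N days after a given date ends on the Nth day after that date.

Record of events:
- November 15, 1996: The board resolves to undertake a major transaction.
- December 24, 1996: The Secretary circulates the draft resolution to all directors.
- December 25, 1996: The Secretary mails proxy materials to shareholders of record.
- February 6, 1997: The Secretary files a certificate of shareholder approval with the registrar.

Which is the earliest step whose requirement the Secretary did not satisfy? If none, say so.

(1) due by November 15, 1996 + 40 days = December 25, 1996; December 24, 1996 is within that limit.
(2) due by December 24, 1996 + 66 days = February 28, 1997; December 25, 1996 is within that limit.
(3) due by January 9, 1997 + 30 days = February 8, 1997; done February 6, 1997 — timely.

None — every step was satisfied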